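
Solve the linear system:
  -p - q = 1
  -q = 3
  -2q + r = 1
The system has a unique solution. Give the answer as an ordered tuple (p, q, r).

Form the augmented matrix and row-reduce:
  [ -1  -1  0  |  1 ]
  [  0  -1  0  |  3 ]
  [  0  -2  1  |  1 ]
Multiply r1 by -1.
  [ 1   1  0  |  -1 ]
  [ 0  -1  0  |   3 ]
  [ 0  -2  1  |   1 ]
Multiply r2 by -1.
  [ 1   1  0  |  -1 ]
  [ 0   1  0  |  -3 ]
  [ 0  -2  1  |   1 ]
Add 2 times r2 to r3.
  [ 1  1  0  |  -1 ]
  [ 0  1  0  |  -3 ]
  [ 0  0  1  |  -5 ]
Subtract r2 from r1.
  [ 1  0  0  |   2 ]
  [ 0  1  0  |  -3 ]
  [ 0  0  1  |  -5 ]
Reading off the last column: p = 2, q = -3, r = -5.

(2, -3, -5)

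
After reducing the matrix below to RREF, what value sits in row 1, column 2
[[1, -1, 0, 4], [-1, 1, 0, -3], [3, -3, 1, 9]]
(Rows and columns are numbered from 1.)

-1

Add ρ1 to ρ2.
  [ 1  -1  0  4 ]
  [ 0   0  0  1 ]
  [ 3  -3  1  9 ]
Subtract 3 times ρ1 from ρ3.
  [ 1  -1  0   4 ]
  [ 0   0  0   1 ]
  [ 0   0  1  -3 ]
Swap ρ2 and ρ3.
  [ 1  -1  0   4 ]
  [ 0   0  1  -3 ]
  [ 0   0  0   1 ]
Add 3 times ρ3 to ρ2.
  [ 1  -1  0  4 ]
  [ 0   0  1  0 ]
  [ 0   0  0  1 ]
Subtract 4 times ρ3 from ρ1.
  [ 1  -1  0  0 ]
  [ 0   0  1  0 ]
  [ 0   0  0  1 ]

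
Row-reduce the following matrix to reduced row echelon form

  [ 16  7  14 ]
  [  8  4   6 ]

r1 -> 1/16·r1
  [ 1  7/16  7/8 ]
  [ 8     4    6 ]
r2 -> r2 − 8·r1
  [ 1  7/16  7/8 ]
  [ 0   1/2   -1 ]
r2 -> 2·r2
  [ 1  7/16  7/8 ]
  [ 0     1   -2 ]
r1 -> r1 − 7/16·r2
  [ 1  0  7/4 ]
  [ 0  1   -2 ]

[[1, 0, 7/4], [0, 1, -2]]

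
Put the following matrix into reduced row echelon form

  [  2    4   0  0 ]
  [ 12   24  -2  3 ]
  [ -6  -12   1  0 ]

r1 ← 1/2·r1
  [  1    2   0  0 ]
  [ 12   24  -2  3 ]
  [ -6  -12   1  0 ]
r2 ← r2 − 12·r1
  [  1    2   0  0 ]
  [  0    0  -2  3 ]
  [ -6  -12   1  0 ]
r3 ← r3 + 6·r1
  [ 1  2   0  0 ]
  [ 0  0  -2  3 ]
  [ 0  0   1  0 ]
r2 ← -1/2·r2
  [ 1  2  0     0 ]
  [ 0  0  1  -3/2 ]
  [ 0  0  1     0 ]
r3 ← r3 − r2
  [ 1  2  0     0 ]
  [ 0  0  1  -3/2 ]
  [ 0  0  0   3/2 ]
r3 ← 2/3·r3
  [ 1  2  0     0 ]
  [ 0  0  1  -3/2 ]
  [ 0  0  0     1 ]
r2 ← r2 + 3/2·r3
  [ 1  2  0  0 ]
  [ 0  0  1  0 ]
  [ 0  0  0  1 ]

[[1, 2, 0, 0], [0, 0, 1, 0], [0, 0, 0, 1]]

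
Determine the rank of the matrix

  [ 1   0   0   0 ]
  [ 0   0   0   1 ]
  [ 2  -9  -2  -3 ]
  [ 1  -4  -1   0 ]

Subtract 2 times ρ1 from ρ3.
  [ 1   0   0   0 ]
  [ 0   0   0   1 ]
  [ 0  -9  -2  -3 ]
  [ 1  -4  -1   0 ]
Subtract ρ1 from ρ4.
  [ 1   0   0   0 ]
  [ 0   0   0   1 ]
  [ 0  -9  -2  -3 ]
  [ 0  -4  -1   0 ]
Swap ρ2 and ρ3.
  [ 1   0   0   0 ]
  [ 0  -9  -2  -3 ]
  [ 0   0   0   1 ]
  [ 0  -4  -1   0 ]
Multiply ρ2 by -1/9.
  [ 1   0    0    0 ]
  [ 0   1  2/9  1/3 ]
  [ 0   0    0    1 ]
  [ 0  -4   -1    0 ]
Add 4 times ρ2 to ρ4.
  [ 1  0     0    0 ]
  [ 0  1   2/9  1/3 ]
  [ 0  0     0    1 ]
  [ 0  0  -1/9  4/3 ]
Swap ρ3 and ρ4.
  [ 1  0     0    0 ]
  [ 0  1   2/9  1/3 ]
  [ 0  0  -1/9  4/3 ]
  [ 0  0     0    1 ]
Multiply ρ3 by -9.
  [ 1  0    0    0 ]
  [ 0  1  2/9  1/3 ]
  [ 0  0    1  -12 ]
  [ 0  0    0    1 ]
Add 12 times ρ4 to ρ3.
  [ 1  0    0    0 ]
  [ 0  1  2/9  1/3 ]
  [ 0  0    1    0 ]
  [ 0  0    0    1 ]
Subtract 1/3 times ρ4 from ρ2.
  [ 1  0    0  0 ]
  [ 0  1  2/9  0 ]
  [ 0  0    1  0 ]
  [ 0  0    0  1 ]
Subtract 2/9 times ρ3 from ρ2.
  [ 1  0  0  0 ]
  [ 0  1  0  0 ]
  [ 0  0  1  0 ]
  [ 0  0  0  1 ]
The reduced form has 4 nonzero rows.

rank = 4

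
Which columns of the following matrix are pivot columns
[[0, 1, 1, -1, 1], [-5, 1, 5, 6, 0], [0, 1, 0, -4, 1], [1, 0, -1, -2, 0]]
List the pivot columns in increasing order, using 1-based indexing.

1, 2, 3, 5

ρ1 <-> ρ2
  [ -5  1   5   6  0 ]
  [  0  1   1  -1  1 ]
  [  0  1   0  -4  1 ]
  [  1  0  -1  -2  0 ]
ρ1 → -1/5·ρ1
  [ 1  -1/5  -1  -6/5  0 ]
  [ 0     1   1    -1  1 ]
  [ 0     1   0    -4  1 ]
  [ 1     0  -1    -2  0 ]
ρ4 → ρ4 − ρ1
  [ 1  -1/5  -1  -6/5  0 ]
  [ 0     1   1    -1  1 ]
  [ 0     1   0    -4  1 ]
  [ 0   1/5   0  -4/5  0 ]
ρ3 → ρ3 − ρ2
  [ 1  -1/5  -1  -6/5  0 ]
  [ 0     1   1    -1  1 ]
  [ 0     0  -1    -3  0 ]
  [ 0   1/5   0  -4/5  0 ]
ρ4 → ρ4 − 1/5·ρ2
  [ 1  -1/5    -1  -6/5     0 ]
  [ 0     1     1    -1     1 ]
  [ 0     0    -1    -3     0 ]
  [ 0     0  -1/5  -3/5  -1/5 ]
ρ3 → -1·ρ3
  [ 1  -1/5    -1  -6/5     0 ]
  [ 0     1     1    -1     1 ]
  [ 0     0     1     3     0 ]
  [ 0     0  -1/5  -3/5  -1/5 ]
ρ4 → ρ4 + 1/5·ρ3
  [ 1  -1/5  -1  -6/5     0 ]
  [ 0     1   1    -1     1 ]
  [ 0     0   1     3     0 ]
  [ 0     0   0     0  -1/5 ]
ρ4 → -5·ρ4
  [ 1  -1/5  -1  -6/5  0 ]
  [ 0     1   1    -1  1 ]
  [ 0     0   1     3  0 ]
  [ 0     0   0     0  1 ]
ρ2 → ρ2 − ρ4
  [ 1  -1/5  -1  -6/5  0 ]
  [ 0     1   1    -1  0 ]
  [ 0     0   1     3  0 ]
  [ 0     0   0     0  1 ]
ρ2 → ρ2 − ρ3
  [ 1  -1/5  -1  -6/5  0 ]
  [ 0     1   0    -4  0 ]
  [ 0     0   1     3  0 ]
  [ 0     0   0     0  1 ]
ρ1 → ρ1 + ρ3
  [ 1  -1/5  0  9/5  0 ]
  [ 0     1  0   -4  0 ]
  [ 0     0  1    3  0 ]
  [ 0     0  0    0  1 ]
ρ1 → ρ1 + 1/5·ρ2
  [ 1  0  0   1  0 ]
  [ 0  1  0  -4  0 ]
  [ 0  0  1   3  0 ]
  [ 0  0  0   0  1 ]
Pivot columns are the columns containing a leading 1.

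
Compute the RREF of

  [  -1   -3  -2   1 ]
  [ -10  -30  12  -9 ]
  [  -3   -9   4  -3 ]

[[1, 3, 0, 0], [0, 0, 1, 0], [0, 0, 0, 1]]

R1 -> -1·R1
R2 -> R2 + 10·R1
R3 -> R3 + 3·R1
R2 -> 1/32·R2
R3 -> R3 − 10·R2
R3 -> -16·R3
R2 -> R2 + 19/32·R3
R1 -> R1 + R3
R1 -> R1 − 2·R2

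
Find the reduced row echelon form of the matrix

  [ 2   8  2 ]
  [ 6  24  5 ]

Multiply R1 by 1/2.
Subtract 6 times R1 from R2.
Multiply R2 by -1.
Subtract R2 from R1.

[[1, 4, 0], [0, 0, 1]]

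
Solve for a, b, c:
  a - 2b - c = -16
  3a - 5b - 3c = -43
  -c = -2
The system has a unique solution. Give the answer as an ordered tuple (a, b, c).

(-4, 5, 2)

Form the augmented matrix and row-reduce:
  [ 1  -2  -1  |  -16 ]
  [ 3  -5  -3  |  -43 ]
  [ 0   0  -1  |   -2 ]
r2 -> r2 − 3·r1
  [ 1  -2  -1  |  -16 ]
  [ 0   1   0  |    5 ]
  [ 0   0  -1  |   -2 ]
r3 -> -1·r3
  [ 1  -2  -1  |  -16 ]
  [ 0   1   0  |    5 ]
  [ 0   0   1  |    2 ]
r1 -> r1 + r3
  [ 1  -2  0  |  -14 ]
  [ 0   1  0  |    5 ]
  [ 0   0  1  |    2 ]
r1 -> r1 + 2·r2
  [ 1  0  0  |  -4 ]
  [ 0  1  0  |   5 ]
  [ 0  0  1  |   2 ]
Reading off the last column: a = -4, b = 5, c = 2.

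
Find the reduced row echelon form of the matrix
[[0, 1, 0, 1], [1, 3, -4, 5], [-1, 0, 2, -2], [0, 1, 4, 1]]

[[1, 0, 0, 2], [0, 1, 0, 1], [0, 0, 1, 0], [0, 0, 0, 0]]

R1 ↔ R2
R3 := R3 + R1
R3 := R3 − 3·R2
R4 := R4 − R2
R3 := -1/2·R3
R4 := R4 − 4·R3
R1 := R1 + 4·R3
R1 := R1 − 3·R2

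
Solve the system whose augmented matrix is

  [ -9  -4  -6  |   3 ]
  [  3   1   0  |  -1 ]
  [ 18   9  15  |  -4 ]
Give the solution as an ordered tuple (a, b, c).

Multiply r1 by -1/9.
  [  1  4/9  2/3  |  -1/3 ]
  [  3    1    0  |    -1 ]
  [ 18    9   15  |    -4 ]
Subtract 3 times r1 from r2.
  [  1   4/9  2/3  |  -1/3 ]
  [  0  -1/3   -2  |     0 ]
  [ 18     9   15  |    -4 ]
Subtract 18 times r1 from r3.
  [ 1   4/9  2/3  |  -1/3 ]
  [ 0  -1/3   -2  |     0 ]
  [ 0     1    3  |     2 ]
Multiply r2 by -3.
  [ 1  4/9  2/3  |  -1/3 ]
  [ 0    1    6  |     0 ]
  [ 0    1    3  |     2 ]
Subtract r2 from r3.
  [ 1  4/9  2/3  |  -1/3 ]
  [ 0    1    6  |     0 ]
  [ 0    0   -3  |     2 ]
Multiply r3 by -1/3.
  [ 1  4/9  2/3  |  -1/3 ]
  [ 0    1    6  |     0 ]
  [ 0    0    1  |  -2/3 ]
Subtract 6 times r3 from r2.
  [ 1  4/9  2/3  |  -1/3 ]
  [ 0    1    0  |     4 ]
  [ 0    0    1  |  -2/3 ]
Subtract 2/3 times r3 from r1.
  [ 1  4/9  0  |   1/9 ]
  [ 0    1  0  |     4 ]
  [ 0    0  1  |  -2/3 ]
Subtract 4/9 times r2 from r1.
  [ 1  0  0  |  -5/3 ]
  [ 0  1  0  |     4 ]
  [ 0  0  1  |  -2/3 ]
Reading off the last column: a = -5/3, b = 4, c = -2/3.

(-5/3, 4, -2/3)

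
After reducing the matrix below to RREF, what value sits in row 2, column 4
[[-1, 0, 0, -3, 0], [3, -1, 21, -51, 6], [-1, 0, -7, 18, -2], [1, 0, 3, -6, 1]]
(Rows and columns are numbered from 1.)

-3

ρ1 → -1·ρ1
  [  1   0   0    3   0 ]
  [  3  -1  21  -51   6 ]
  [ -1   0  -7   18  -2 ]
  [  1   0   3   -6   1 ]
ρ2 → ρ2 − 3·ρ1
  [  1   0   0    3   0 ]
  [  0  -1  21  -60   6 ]
  [ -1   0  -7   18  -2 ]
  [  1   0   3   -6   1 ]
ρ3 → ρ3 + ρ1
  [ 1   0   0    3   0 ]
  [ 0  -1  21  -60   6 ]
  [ 0   0  -7   21  -2 ]
  [ 1   0   3   -6   1 ]
ρ4 → ρ4 − ρ1
  [ 1   0   0    3   0 ]
  [ 0  -1  21  -60   6 ]
  [ 0   0  -7   21  -2 ]
  [ 0   0   3   -9   1 ]
ρ2 → -1·ρ2
  [ 1  0    0   3   0 ]
  [ 0  1  -21  60  -6 ]
  [ 0  0   -7  21  -2 ]
  [ 0  0    3  -9   1 ]
ρ3 → -1/7·ρ3
  [ 1  0    0   3    0 ]
  [ 0  1  -21  60   -6 ]
  [ 0  0    1  -3  2/7 ]
  [ 0  0    3  -9    1 ]
ρ4 → ρ4 − 3·ρ3
  [ 1  0    0   3    0 ]
  [ 0  1  -21  60   -6 ]
  [ 0  0    1  -3  2/7 ]
  [ 0  0    0   0  1/7 ]
ρ4 → 7·ρ4
  [ 1  0    0   3    0 ]
  [ 0  1  -21  60   -6 ]
  [ 0  0    1  -3  2/7 ]
  [ 0  0    0   0    1 ]
ρ3 → ρ3 − 2/7·ρ4
  [ 1  0    0   3   0 ]
  [ 0  1  -21  60  -6 ]
  [ 0  0    1  -3   0 ]
  [ 0  0    0   0   1 ]
ρ2 → ρ2 + 6·ρ4
  [ 1  0    0   3  0 ]
  [ 0  1  -21  60  0 ]
  [ 0  0    1  -3  0 ]
  [ 0  0    0   0  1 ]
ρ2 → ρ2 + 21·ρ3
  [ 1  0  0   3  0 ]
  [ 0  1  0  -3  0 ]
  [ 0  0  1  -3  0 ]
  [ 0  0  0   0  1 ]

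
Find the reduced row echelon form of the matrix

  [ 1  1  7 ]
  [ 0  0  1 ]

R1 := R1 − 7·R2

[[1, 1, 0], [0, 0, 1]]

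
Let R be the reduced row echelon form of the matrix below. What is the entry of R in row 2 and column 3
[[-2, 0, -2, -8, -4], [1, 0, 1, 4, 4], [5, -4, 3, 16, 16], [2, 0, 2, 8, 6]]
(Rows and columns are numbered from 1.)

Multiply R1 by -1/2.
  [ 1   0  1   4   2 ]
  [ 1   0  1   4   4 ]
  [ 5  -4  3  16  16 ]
  [ 2   0  2   8   6 ]
Subtract R1 from R2.
  [ 1   0  1   4   2 ]
  [ 0   0  0   0   2 ]
  [ 5  -4  3  16  16 ]
  [ 2   0  2   8   6 ]
Subtract 5 times R1 from R3.
  [ 1   0   1   4  2 ]
  [ 0   0   0   0  2 ]
  [ 0  -4  -2  -4  6 ]
  [ 2   0   2   8  6 ]
Subtract 2 times R1 from R4.
  [ 1   0   1   4  2 ]
  [ 0   0   0   0  2 ]
  [ 0  -4  -2  -4  6 ]
  [ 0   0   0   0  2 ]
Swap R2 and R3.
  [ 1   0   1   4  2 ]
  [ 0  -4  -2  -4  6 ]
  [ 0   0   0   0  2 ]
  [ 0   0   0   0  2 ]
Multiply R2 by -1/4.
  [ 1  0    1  4     2 ]
  [ 0  1  1/2  1  -3/2 ]
  [ 0  0    0  0     2 ]
  [ 0  0    0  0     2 ]
Multiply R3 by 1/2.
  [ 1  0    1  4     2 ]
  [ 0  1  1/2  1  -3/2 ]
  [ 0  0    0  0     1 ]
  [ 0  0    0  0     2 ]
Subtract 2 times R3 from R4.
  [ 1  0    1  4     2 ]
  [ 0  1  1/2  1  -3/2 ]
  [ 0  0    0  0     1 ]
  [ 0  0    0  0     0 ]
Add 3/2 times R3 to R2.
  [ 1  0    1  4  2 ]
  [ 0  1  1/2  1  0 ]
  [ 0  0    0  0  1 ]
  [ 0  0    0  0  0 ]
Subtract 2 times R3 from R1.
  [ 1  0    1  4  0 ]
  [ 0  1  1/2  1  0 ]
  [ 0  0    0  0  1 ]
  [ 0  0    0  0  0 ]

1/2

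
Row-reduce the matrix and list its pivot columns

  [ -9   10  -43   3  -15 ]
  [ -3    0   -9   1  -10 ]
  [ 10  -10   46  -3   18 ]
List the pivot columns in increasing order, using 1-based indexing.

Multiply r1 by -1/9.
  [  1  -10/9  43/9  -1/3  5/3 ]
  [ -3      0    -9     1  -10 ]
  [ 10    -10    46    -3   18 ]
Add 3 times r1 to r2.
  [  1  -10/9  43/9  -1/3  5/3 ]
  [  0  -10/3  16/3     0   -5 ]
  [ 10    -10    46    -3   18 ]
Subtract 10 times r1 from r3.
  [ 1  -10/9   43/9  -1/3  5/3 ]
  [ 0  -10/3   16/3     0   -5 ]
  [ 0   10/9  -16/9   1/3  4/3 ]
Multiply r2 by -3/10.
  [ 1  -10/9   43/9  -1/3  5/3 ]
  [ 0      1   -8/5     0  3/2 ]
  [ 0   10/9  -16/9   1/3  4/3 ]
Subtract 10/9 times r2 from r3.
  [ 1  -10/9  43/9  -1/3   5/3 ]
  [ 0      1  -8/5     0   3/2 ]
  [ 0      0     0   1/3  -1/3 ]
Multiply r3 by 3.
  [ 1  -10/9  43/9  -1/3  5/3 ]
  [ 0      1  -8/5     0  3/2 ]
  [ 0      0     0     1   -1 ]
Add 1/3 times r3 to r1.
  [ 1  -10/9  43/9  0  4/3 ]
  [ 0      1  -8/5  0  3/2 ]
  [ 0      0     0  1   -1 ]
Add 10/9 times r2 to r1.
  [ 1  0     3  0    3 ]
  [ 0  1  -8/5  0  3/2 ]
  [ 0  0     0  1   -1 ]
Pivot columns are the columns containing a leading 1.

1, 2, 4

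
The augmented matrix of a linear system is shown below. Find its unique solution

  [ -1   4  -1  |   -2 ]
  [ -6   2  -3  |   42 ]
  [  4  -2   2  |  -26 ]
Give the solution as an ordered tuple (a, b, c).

Multiply ρ1 by -1.
  [  1  -4   1  |    2 ]
  [ -6   2  -3  |   42 ]
  [  4  -2   2  |  -26 ]
Add 6 times ρ1 to ρ2.
  [ 1   -4  1  |    2 ]
  [ 0  -22  3  |   54 ]
  [ 4   -2  2  |  -26 ]
Subtract 4 times ρ1 from ρ3.
  [ 1   -4   1  |    2 ]
  [ 0  -22   3  |   54 ]
  [ 0   14  -2  |  -34 ]
Multiply ρ2 by -1/22.
  [ 1  -4      1  |       2 ]
  [ 0   1  -3/22  |  -27/11 ]
  [ 0  14     -2  |     -34 ]
Subtract 14 times ρ2 from ρ3.
  [ 1  -4      1  |       2 ]
  [ 0   1  -3/22  |  -27/11 ]
  [ 0   0  -1/11  |    4/11 ]
Multiply ρ3 by -11.
  [ 1  -4      1  |       2 ]
  [ 0   1  -3/22  |  -27/11 ]
  [ 0   0      1  |      -4 ]
Add 3/22 times ρ3 to ρ2.
  [ 1  -4  1  |   2 ]
  [ 0   1  0  |  -3 ]
  [ 0   0  1  |  -4 ]
Subtract ρ3 from ρ1.
  [ 1  -4  0  |   6 ]
  [ 0   1  0  |  -3 ]
  [ 0   0  1  |  -4 ]
Add 4 times ρ2 to ρ1.
  [ 1  0  0  |  -6 ]
  [ 0  1  0  |  -3 ]
  [ 0  0  1  |  -4 ]
Reading off the last column: a = -6, b = -3, c = -4.

(-6, -3, -4)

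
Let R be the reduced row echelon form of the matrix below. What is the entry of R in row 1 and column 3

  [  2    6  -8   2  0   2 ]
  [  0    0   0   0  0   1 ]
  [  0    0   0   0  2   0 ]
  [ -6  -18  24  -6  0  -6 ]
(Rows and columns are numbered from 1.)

r1 := 1/2·r1
  [  1    3  -4   1  0   1 ]
  [  0    0   0   0  0   1 ]
  [  0    0   0   0  2   0 ]
  [ -6  -18  24  -6  0  -6 ]
r4 := r4 + 6·r1
  [ 1  3  -4  1  0  1 ]
  [ 0  0   0  0  0  1 ]
  [ 0  0   0  0  2  0 ]
  [ 0  0   0  0  0  0 ]
r2 <=> r3
  [ 1  3  -4  1  0  1 ]
  [ 0  0   0  0  2  0 ]
  [ 0  0   0  0  0  1 ]
  [ 0  0   0  0  0  0 ]
r2 := 1/2·r2
  [ 1  3  -4  1  0  1 ]
  [ 0  0   0  0  1  0 ]
  [ 0  0   0  0  0  1 ]
  [ 0  0   0  0  0  0 ]
r1 := r1 − r3
  [ 1  3  -4  1  0  0 ]
  [ 0  0   0  0  1  0 ]
  [ 0  0   0  0  0  1 ]
  [ 0  0   0  0  0  0 ]

-4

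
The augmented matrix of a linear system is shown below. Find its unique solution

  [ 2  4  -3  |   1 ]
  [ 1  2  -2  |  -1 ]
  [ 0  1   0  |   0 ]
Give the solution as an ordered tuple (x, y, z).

(5, 0, 3)

R1 ← 1/2·R1
  [ 1  2  -3/2  |  1/2 ]
  [ 1  2    -2  |   -1 ]
  [ 0  1     0  |    0 ]
R2 ← R2 − R1
  [ 1  2  -3/2  |   1/2 ]
  [ 0  0  -1/2  |  -3/2 ]
  [ 0  1     0  |     0 ]
R2 <-> R3
  [ 1  2  -3/2  |   1/2 ]
  [ 0  1     0  |     0 ]
  [ 0  0  -1/2  |  -3/2 ]
R3 ← -2·R3
  [ 1  2  -3/2  |  1/2 ]
  [ 0  1     0  |    0 ]
  [ 0  0     1  |    3 ]
R1 ← R1 + 3/2·R3
  [ 1  2  0  |  5 ]
  [ 0  1  0  |  0 ]
  [ 0  0  1  |  3 ]
R1 ← R1 − 2·R2
  [ 1  0  0  |  5 ]
  [ 0  1  0  |  0 ]
  [ 0  0  1  |  3 ]
Reading off the last column: x = 5, y = 0, z = 3.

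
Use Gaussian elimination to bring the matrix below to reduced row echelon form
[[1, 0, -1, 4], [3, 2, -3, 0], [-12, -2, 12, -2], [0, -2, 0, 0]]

Subtract 3 times ρ1 from ρ2.
  [   1   0  -1    4 ]
  [   0   2   0  -12 ]
  [ -12  -2  12   -2 ]
  [   0  -2   0    0 ]
Add 12 times ρ1 to ρ3.
  [ 1   0  -1    4 ]
  [ 0   2   0  -12 ]
  [ 0  -2   0   46 ]
  [ 0  -2   0    0 ]
Multiply ρ2 by 1/2.
  [ 1   0  -1   4 ]
  [ 0   1   0  -6 ]
  [ 0  -2   0  46 ]
  [ 0  -2   0   0 ]
Add 2 times ρ2 to ρ3.
  [ 1   0  -1   4 ]
  [ 0   1   0  -6 ]
  [ 0   0   0  34 ]
  [ 0  -2   0   0 ]
Add 2 times ρ2 to ρ4.
  [ 1  0  -1    4 ]
  [ 0  1   0   -6 ]
  [ 0  0   0   34 ]
  [ 0  0   0  -12 ]
Multiply ρ3 by 1/34.
  [ 1  0  -1    4 ]
  [ 0  1   0   -6 ]
  [ 0  0   0    1 ]
  [ 0  0   0  -12 ]
Add 12 times ρ3 to ρ4.
  [ 1  0  -1   4 ]
  [ 0  1   0  -6 ]
  [ 0  0   0   1 ]
  [ 0  0   0   0 ]
Add 6 times ρ3 to ρ2.
  [ 1  0  -1  4 ]
  [ 0  1   0  0 ]
  [ 0  0   0  1 ]
  [ 0  0   0  0 ]
Subtract 4 times ρ3 from ρ1.
  [ 1  0  -1  0 ]
  [ 0  1   0  0 ]
  [ 0  0   0  1 ]
  [ 0  0   0  0 ]

[[1, 0, -1, 0], [0, 1, 0, 0], [0, 0, 0, 1], [0, 0, 0, 0]]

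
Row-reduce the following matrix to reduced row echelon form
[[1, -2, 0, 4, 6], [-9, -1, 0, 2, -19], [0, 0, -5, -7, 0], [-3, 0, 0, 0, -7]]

Add 9 times R1 to R2.
  [  1   -2   0   4   6 ]
  [  0  -19   0  38  35 ]
  [  0    0  -5  -7   0 ]
  [ -3    0   0   0  -7 ]
Add 3 times R1 to R4.
  [ 1   -2   0   4   6 ]
  [ 0  -19   0  38  35 ]
  [ 0    0  -5  -7   0 ]
  [ 0   -6   0  12  11 ]
Multiply R2 by -1/19.
  [ 1  -2   0   4       6 ]
  [ 0   1   0  -2  -35/19 ]
  [ 0   0  -5  -7       0 ]
  [ 0  -6   0  12      11 ]
Add 6 times R2 to R4.
  [ 1  -2   0   4       6 ]
  [ 0   1   0  -2  -35/19 ]
  [ 0   0  -5  -7       0 ]
  [ 0   0   0   0   -1/19 ]
Multiply R3 by -1/5.
  [ 1  -2  0    4       6 ]
  [ 0   1  0   -2  -35/19 ]
  [ 0   0  1  7/5       0 ]
  [ 0   0  0    0   -1/19 ]
Multiply R4 by -19.
  [ 1  -2  0    4       6 ]
  [ 0   1  0   -2  -35/19 ]
  [ 0   0  1  7/5       0 ]
  [ 0   0  0    0       1 ]
Add 35/19 times R4 to R2.
  [ 1  -2  0    4  6 ]
  [ 0   1  0   -2  0 ]
  [ 0   0  1  7/5  0 ]
  [ 0   0  0    0  1 ]
Subtract 6 times R4 from R1.
  [ 1  -2  0    4  0 ]
  [ 0   1  0   -2  0 ]
  [ 0   0  1  7/5  0 ]
  [ 0   0  0    0  1 ]
Add 2 times R2 to R1.
  [ 1  0  0    0  0 ]
  [ 0  1  0   -2  0 ]
  [ 0  0  1  7/5  0 ]
  [ 0  0  0    0  1 ]

[[1, 0, 0, 0, 0], [0, 1, 0, -2, 0], [0, 0, 1, 7/5, 0], [0, 0, 0, 0, 1]]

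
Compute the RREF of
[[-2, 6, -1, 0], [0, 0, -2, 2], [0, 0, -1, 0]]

ρ1 := -1/2·ρ1
  [ 1  -3  1/2  0 ]
  [ 0   0   -2  2 ]
  [ 0   0   -1  0 ]
ρ2 := -1/2·ρ2
  [ 1  -3  1/2   0 ]
  [ 0   0    1  -1 ]
  [ 0   0   -1   0 ]
ρ3 := ρ3 + ρ2
  [ 1  -3  1/2   0 ]
  [ 0   0    1  -1 ]
  [ 0   0    0  -1 ]
ρ3 := -1·ρ3
  [ 1  -3  1/2   0 ]
  [ 0   0    1  -1 ]
  [ 0   0    0   1 ]
ρ2 := ρ2 + ρ3
  [ 1  -3  1/2  0 ]
  [ 0   0    1  0 ]
  [ 0   0    0  1 ]
ρ1 := ρ1 − 1/2·ρ2
  [ 1  -3  0  0 ]
  [ 0   0  1  0 ]
  [ 0   0  0  1 ]

[[1, -3, 0, 0], [0, 0, 1, 0], [0, 0, 0, 1]]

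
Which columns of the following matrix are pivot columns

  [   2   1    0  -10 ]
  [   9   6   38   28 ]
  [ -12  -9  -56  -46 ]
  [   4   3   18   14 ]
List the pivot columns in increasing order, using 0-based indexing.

ρ1 -> 1/2·ρ1
ρ2 -> ρ2 − 9·ρ1
ρ3 -> ρ3 + 12·ρ1
ρ4 -> ρ4 − 4·ρ1
ρ2 -> 2/3·ρ2
ρ3 -> ρ3 + 3·ρ2
ρ4 -> ρ4 − ρ2
ρ3 -> 1/20·ρ3
ρ4 -> ρ4 + 22/3·ρ3
ρ2 -> ρ2 − 76/3·ρ3
ρ1 -> ρ1 − 1/2·ρ2
Pivot columns are the columns containing a leading 1.

0, 1, 2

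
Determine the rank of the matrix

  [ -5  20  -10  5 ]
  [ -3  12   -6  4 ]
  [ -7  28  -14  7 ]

Multiply ρ1 by -1/5.
  [  1  -4    2  -1 ]
  [ -3  12   -6   4 ]
  [ -7  28  -14   7 ]
Add 3 times ρ1 to ρ2.
  [  1  -4    2  -1 ]
  [  0   0    0   1 ]
  [ -7  28  -14   7 ]
Add 7 times ρ1 to ρ3.
  [ 1  -4  2  -1 ]
  [ 0   0  0   1 ]
  [ 0   0  0   0 ]
Add ρ2 to ρ1.
  [ 1  -4  2  0 ]
  [ 0   0  0  1 ]
  [ 0   0  0  0 ]
The reduced form has 2 nonzero rows.

rank = 2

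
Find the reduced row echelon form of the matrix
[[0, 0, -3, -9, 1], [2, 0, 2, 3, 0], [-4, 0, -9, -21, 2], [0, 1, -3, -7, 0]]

R1 ↔ R2
R1 ← 1/2·R1
R3 ← R3 + 4·R1
R2 ↔ R4
R3 ← -1/5·R3
R4 ← R4 + 3·R3
R4 ← -5·R4
R3 ← R3 + 2/5·R4
R2 ← R2 + 3·R3
R1 ← R1 − R3

[[1, 0, 0, -3/2, 0], [0, 1, 0, 2, 0], [0, 0, 1, 3, 0], [0, 0, 0, 0, 1]]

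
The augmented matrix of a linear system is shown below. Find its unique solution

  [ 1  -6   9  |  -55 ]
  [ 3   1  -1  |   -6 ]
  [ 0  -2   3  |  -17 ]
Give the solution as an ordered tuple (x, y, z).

(-4, 1, -5)

Subtract 3 times r1 from r2.
  [ 1  -6    9  |  -55 ]
  [ 0  19  -28  |  159 ]
  [ 0  -2    3  |  -17 ]
Multiply r2 by 1/19.
  [ 1  -6       9  |     -55 ]
  [ 0   1  -28/19  |  159/19 ]
  [ 0  -2       3  |     -17 ]
Add 2 times r2 to r3.
  [ 1  -6       9  |     -55 ]
  [ 0   1  -28/19  |  159/19 ]
  [ 0   0    1/19  |   -5/19 ]
Multiply r3 by 19.
  [ 1  -6       9  |     -55 ]
  [ 0   1  -28/19  |  159/19 ]
  [ 0   0       1  |      -5 ]
Add 28/19 times r3 to r2.
  [ 1  -6  9  |  -55 ]
  [ 0   1  0  |    1 ]
  [ 0   0  1  |   -5 ]
Subtract 9 times r3 from r1.
  [ 1  -6  0  |  -10 ]
  [ 0   1  0  |    1 ]
  [ 0   0  1  |   -5 ]
Add 6 times r2 to r1.
  [ 1  0  0  |  -4 ]
  [ 0  1  0  |   1 ]
  [ 0  0  1  |  -5 ]
Reading off the last column: x = -4, y = 1, z = -5.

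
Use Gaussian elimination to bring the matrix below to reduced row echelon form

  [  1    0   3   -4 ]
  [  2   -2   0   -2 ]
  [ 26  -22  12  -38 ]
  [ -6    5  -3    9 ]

[[1, 0, 3, -4], [0, 1, 3, -3], [0, 0, 0, 0], [0, 0, 0, 0]]

R2 := R2 − 2·R1
R3 := R3 − 26·R1
R4 := R4 + 6·R1
R2 := -1/2·R2
R3 := R3 + 22·R2
R4 := R4 − 5·R2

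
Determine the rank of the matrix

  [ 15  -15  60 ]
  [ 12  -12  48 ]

R1 → 1/15·R1
  [  1   -1   4 ]
  [ 12  -12  48 ]
R2 → R2 − 12·R1
  [ 1  -1  4 ]
  [ 0   0  0 ]
The reduced form has 1 nonzero row.

rank = 1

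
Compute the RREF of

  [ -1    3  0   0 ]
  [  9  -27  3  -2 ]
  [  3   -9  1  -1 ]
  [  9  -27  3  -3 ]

r1 := -1·r1
r2 := r2 − 9·r1
r3 := r3 − 3·r1
r4 := r4 − 9·r1
r2 := 1/3·r2
r3 := r3 − r2
r4 := r4 − 3·r2
r3 := -3·r3
r4 := r4 + r3
r2 := r2 + 2/3·r3

[[1, -3, 0, 0], [0, 0, 1, 0], [0, 0, 0, 1], [0, 0, 0, 0]]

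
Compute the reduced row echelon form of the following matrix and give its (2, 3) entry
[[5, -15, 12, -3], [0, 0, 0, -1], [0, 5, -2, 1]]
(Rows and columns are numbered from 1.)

-2/5

R1 := 1/5·R1
R2 <=> R3
R2 := 1/5·R2
R3 := -1·R3
R2 := R2 − 1/5·R3
R1 := R1 + 3/5·R3
R1 := R1 + 3·R2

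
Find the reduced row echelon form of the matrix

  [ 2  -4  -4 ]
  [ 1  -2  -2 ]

[[1, -2, -2], [0, 0, 0]]

R1 -> 1/2·R1
  [ 1  -2  -2 ]
  [ 1  -2  -2 ]
R2 -> R2 − R1
  [ 1  -2  -2 ]
  [ 0   0   0 ]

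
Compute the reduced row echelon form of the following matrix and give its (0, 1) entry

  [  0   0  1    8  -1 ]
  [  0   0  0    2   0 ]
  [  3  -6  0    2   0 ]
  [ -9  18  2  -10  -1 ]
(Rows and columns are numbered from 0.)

ρ1 <=> ρ3
  [  3  -6  0    2   0 ]
  [  0   0  0    2   0 ]
  [  0   0  1    8  -1 ]
  [ -9  18  2  -10  -1 ]
ρ1 → 1/3·ρ1
  [  1  -2  0  2/3   0 ]
  [  0   0  0    2   0 ]
  [  0   0  1    8  -1 ]
  [ -9  18  2  -10  -1 ]
ρ4 → ρ4 + 9·ρ1
  [ 1  -2  0  2/3   0 ]
  [ 0   0  0    2   0 ]
  [ 0   0  1    8  -1 ]
  [ 0   0  2   -4  -1 ]
ρ2 <=> ρ3
  [ 1  -2  0  2/3   0 ]
  [ 0   0  1    8  -1 ]
  [ 0   0  0    2   0 ]
  [ 0   0  2   -4  -1 ]
ρ4 → ρ4 − 2·ρ2
  [ 1  -2  0  2/3   0 ]
  [ 0   0  1    8  -1 ]
  [ 0   0  0    2   0 ]
  [ 0   0  0  -20   1 ]
ρ3 → 1/2·ρ3
  [ 1  -2  0  2/3   0 ]
  [ 0   0  1    8  -1 ]
  [ 0   0  0    1   0 ]
  [ 0   0  0  -20   1 ]
ρ4 → ρ4 + 20·ρ3
  [ 1  -2  0  2/3   0 ]
  [ 0   0  1    8  -1 ]
  [ 0   0  0    1   0 ]
  [ 0   0  0    0   1 ]
ρ2 → ρ2 + ρ4
  [ 1  -2  0  2/3  0 ]
  [ 0   0  1    8  0 ]
  [ 0   0  0    1  0 ]
  [ 0   0  0    0  1 ]
ρ2 → ρ2 − 8·ρ3
  [ 1  -2  0  2/3  0 ]
  [ 0   0  1    0  0 ]
  [ 0   0  0    1  0 ]
  [ 0   0  0    0  1 ]
ρ1 → ρ1 − 2/3·ρ3
  [ 1  -2  0  0  0 ]
  [ 0   0  1  0  0 ]
  [ 0   0  0  1  0 ]
  [ 0   0  0  0  1 ]

-2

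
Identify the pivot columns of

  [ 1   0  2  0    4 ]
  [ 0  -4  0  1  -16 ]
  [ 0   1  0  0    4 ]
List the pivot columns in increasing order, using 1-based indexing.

1, 2, 4

ρ2 := -1/4·ρ2
  [ 1  0  2     0  4 ]
  [ 0  1  0  -1/4  4 ]
  [ 0  1  0     0  4 ]
ρ3 := ρ3 − ρ2
  [ 1  0  2     0  4 ]
  [ 0  1  0  -1/4  4 ]
  [ 0  0  0   1/4  0 ]
ρ3 := 4·ρ3
  [ 1  0  2     0  4 ]
  [ 0  1  0  -1/4  4 ]
  [ 0  0  0     1  0 ]
ρ2 := ρ2 + 1/4·ρ3
  [ 1  0  2  0  4 ]
  [ 0  1  0  0  4 ]
  [ 0  0  0  1  0 ]
Pivot columns are the columns containing a leading 1.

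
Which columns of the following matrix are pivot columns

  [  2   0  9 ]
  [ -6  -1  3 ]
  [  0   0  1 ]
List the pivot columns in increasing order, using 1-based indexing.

1, 2, 3

R1 -> 1/2·R1
  [  1   0  9/2 ]
  [ -6  -1    3 ]
  [  0   0    1 ]
R2 -> R2 + 6·R1
  [ 1   0  9/2 ]
  [ 0  -1   30 ]
  [ 0   0    1 ]
R2 -> -1·R2
  [ 1  0  9/2 ]
  [ 0  1  -30 ]
  [ 0  0    1 ]
R2 -> R2 + 30·R3
  [ 1  0  9/2 ]
  [ 0  1    0 ]
  [ 0  0    1 ]
R1 -> R1 − 9/2·R3
  [ 1  0  0 ]
  [ 0  1  0 ]
  [ 0  0  1 ]
Pivot columns are the columns containing a leading 1.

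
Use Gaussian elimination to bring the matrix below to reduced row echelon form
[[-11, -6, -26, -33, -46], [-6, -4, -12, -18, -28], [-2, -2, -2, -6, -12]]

R1 → -1/11·R1
R2 → R2 + 6·R1
R3 → R3 + 2·R1
R2 → -11/8·R2
R3 → R3 + 10/11·R2
R1 → R1 − 6/11·R2

[[1, 0, 4, 3, 2], [0, 1, -3, 0, 4], [0, 0, 0, 0, 0]]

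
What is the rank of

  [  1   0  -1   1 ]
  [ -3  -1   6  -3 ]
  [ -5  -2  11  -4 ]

rank = 3

R2 -> R2 + 3·R1
  [  1   0  -1   1 ]
  [  0  -1   3   0 ]
  [ -5  -2  11  -4 ]
R3 -> R3 + 5·R1
  [ 1   0  -1  1 ]
  [ 0  -1   3  0 ]
  [ 0  -2   6  1 ]
R2 -> -1·R2
  [ 1   0  -1  1 ]
  [ 0   1  -3  0 ]
  [ 0  -2   6  1 ]
R3 -> R3 + 2·R2
  [ 1  0  -1  1 ]
  [ 0  1  -3  0 ]
  [ 0  0   0  1 ]
R1 -> R1 − R3
  [ 1  0  -1  0 ]
  [ 0  1  -3  0 ]
  [ 0  0   0  1 ]
The reduced form has 3 nonzero rows.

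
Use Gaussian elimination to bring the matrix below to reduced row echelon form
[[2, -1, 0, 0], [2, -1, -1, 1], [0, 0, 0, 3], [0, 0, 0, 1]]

R1 := 1/2·R1
  [ 1  -1/2   0  0 ]
  [ 2    -1  -1  1 ]
  [ 0     0   0  3 ]
  [ 0     0   0  1 ]
R2 := R2 − 2·R1
  [ 1  -1/2   0  0 ]
  [ 0     0  -1  1 ]
  [ 0     0   0  3 ]
  [ 0     0   0  1 ]
R2 := -1·R2
  [ 1  -1/2  0   0 ]
  [ 0     0  1  -1 ]
  [ 0     0  0   3 ]
  [ 0     0  0   1 ]
R3 := 1/3·R3
  [ 1  -1/2  0   0 ]
  [ 0     0  1  -1 ]
  [ 0     0  0   1 ]
  [ 0     0  0   1 ]
R4 := R4 − R3
  [ 1  -1/2  0   0 ]
  [ 0     0  1  -1 ]
  [ 0     0  0   1 ]
  [ 0     0  0   0 ]
R2 := R2 + R3
  [ 1  -1/2  0  0 ]
  [ 0     0  1  0 ]
  [ 0     0  0  1 ]
  [ 0     0  0  0 ]

[[1, -1/2, 0, 0], [0, 0, 1, 0], [0, 0, 0, 1], [0, 0, 0, 0]]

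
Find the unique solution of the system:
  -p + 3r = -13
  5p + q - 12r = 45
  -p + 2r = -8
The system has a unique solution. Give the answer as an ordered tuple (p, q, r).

(-2, -5, -5)

Form the augmented matrix and row-reduce:
  [ -1  0    3  |  -13 ]
  [  5  1  -12  |   45 ]
  [ -1  0    2  |   -8 ]
ρ1 ← -1·ρ1
  [  1  0   -3  |  13 ]
  [  5  1  -12  |  45 ]
  [ -1  0    2  |  -8 ]
ρ2 ← ρ2 − 5·ρ1
  [  1  0  -3  |   13 ]
  [  0  1   3  |  -20 ]
  [ -1  0   2  |   -8 ]
ρ3 ← ρ3 + ρ1
  [ 1  0  -3  |   13 ]
  [ 0  1   3  |  -20 ]
  [ 0  0  -1  |    5 ]
ρ3 ← -1·ρ3
  [ 1  0  -3  |   13 ]
  [ 0  1   3  |  -20 ]
  [ 0  0   1  |   -5 ]
ρ2 ← ρ2 − 3·ρ3
  [ 1  0  -3  |  13 ]
  [ 0  1   0  |  -5 ]
  [ 0  0   1  |  -5 ]
ρ1 ← ρ1 + 3·ρ3
  [ 1  0  0  |  -2 ]
  [ 0  1  0  |  -5 ]
  [ 0  0  1  |  -5 ]
Reading off the last column: p = -2, q = -5, r = -5.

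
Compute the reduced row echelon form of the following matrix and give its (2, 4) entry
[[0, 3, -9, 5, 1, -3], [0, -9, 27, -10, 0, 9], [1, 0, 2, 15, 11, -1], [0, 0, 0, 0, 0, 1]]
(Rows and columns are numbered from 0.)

3/5

Swap R1 and R3.
  [ 1   0   2   15  11  -1 ]
  [ 0  -9  27  -10   0   9 ]
  [ 0   3  -9    5   1  -3 ]
  [ 0   0   0    0   0   1 ]
Multiply R2 by -1/9.
  [ 1  0   2    15  11  -1 ]
  [ 0  1  -3  10/9   0  -1 ]
  [ 0  3  -9     5   1  -3 ]
  [ 0  0   0     0   0   1 ]
Subtract 3 times R2 from R3.
  [ 1  0   2    15  11  -1 ]
  [ 0  1  -3  10/9   0  -1 ]
  [ 0  0   0   5/3   1   0 ]
  [ 0  0   0     0   0   1 ]
Multiply R3 by 3/5.
  [ 1  0   2    15   11  -1 ]
  [ 0  1  -3  10/9    0  -1 ]
  [ 0  0   0     1  3/5   0 ]
  [ 0  0   0     0    0   1 ]
Add R4 to R2.
  [ 1  0   2    15   11  -1 ]
  [ 0  1  -3  10/9    0   0 ]
  [ 0  0   0     1  3/5   0 ]
  [ 0  0   0     0    0   1 ]
Add R4 to R1.
  [ 1  0   2    15   11  0 ]
  [ 0  1  -3  10/9    0  0 ]
  [ 0  0   0     1  3/5  0 ]
  [ 0  0   0     0    0  1 ]
Subtract 10/9 times R3 from R2.
  [ 1  0   2  15    11  0 ]
  [ 0  1  -3   0  -2/3  0 ]
  [ 0  0   0   1   3/5  0 ]
  [ 0  0   0   0     0  1 ]
Subtract 15 times R3 from R1.
  [ 1  0   2  0     2  0 ]
  [ 0  1  -3  0  -2/3  0 ]
  [ 0  0   0  1   3/5  0 ]
  [ 0  0   0  0     0  1 ]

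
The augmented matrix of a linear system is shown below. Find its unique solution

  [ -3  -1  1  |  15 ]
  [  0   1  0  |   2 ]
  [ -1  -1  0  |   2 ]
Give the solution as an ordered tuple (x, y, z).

(-4, 2, 5)

Multiply R1 by -1/3.
  [  1  1/3  -1/3  |  -5 ]
  [  0    1     0  |   2 ]
  [ -1   -1     0  |   2 ]
Add R1 to R3.
  [ 1   1/3  -1/3  |  -5 ]
  [ 0     1     0  |   2 ]
  [ 0  -2/3  -1/3  |  -3 ]
Add 2/3 times R2 to R3.
  [ 1  1/3  -1/3  |    -5 ]
  [ 0    1     0  |     2 ]
  [ 0    0  -1/3  |  -5/3 ]
Multiply R3 by -3.
  [ 1  1/3  -1/3  |  -5 ]
  [ 0    1     0  |   2 ]
  [ 0    0     1  |   5 ]
Add 1/3 times R3 to R1.
  [ 1  1/3  0  |  -10/3 ]
  [ 0    1  0  |      2 ]
  [ 0    0  1  |      5 ]
Subtract 1/3 times R2 from R1.
  [ 1  0  0  |  -4 ]
  [ 0  1  0  |   2 ]
  [ 0  0  1  |   5 ]
Reading off the last column: x = -4, y = 2, z = 5.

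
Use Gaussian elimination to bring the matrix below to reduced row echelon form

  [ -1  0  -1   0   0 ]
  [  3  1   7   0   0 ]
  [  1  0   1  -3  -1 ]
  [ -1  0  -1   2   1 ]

Multiply ρ1 by -1.
  [  1  0   1   0   0 ]
  [  3  1   7   0   0 ]
  [  1  0   1  -3  -1 ]
  [ -1  0  -1   2   1 ]
Subtract 3 times ρ1 from ρ2.
  [  1  0   1   0   0 ]
  [  0  1   4   0   0 ]
  [  1  0   1  -3  -1 ]
  [ -1  0  -1   2   1 ]
Subtract ρ1 from ρ3.
  [  1  0   1   0   0 ]
  [  0  1   4   0   0 ]
  [  0  0   0  -3  -1 ]
  [ -1  0  -1   2   1 ]
Add ρ1 to ρ4.
  [ 1  0  1   0   0 ]
  [ 0  1  4   0   0 ]
  [ 0  0  0  -3  -1 ]
  [ 0  0  0   2   1 ]
Multiply ρ3 by -1/3.
  [ 1  0  1  0    0 ]
  [ 0  1  4  0    0 ]
  [ 0  0  0  1  1/3 ]
  [ 0  0  0  2    1 ]
Subtract 2 times ρ3 from ρ4.
  [ 1  0  1  0    0 ]
  [ 0  1  4  0    0 ]
  [ 0  0  0  1  1/3 ]
  [ 0  0  0  0  1/3 ]
Multiply ρ4 by 3.
  [ 1  0  1  0    0 ]
  [ 0  1  4  0    0 ]
  [ 0  0  0  1  1/3 ]
  [ 0  0  0  0    1 ]
Subtract 1/3 times ρ4 from ρ3.
  [ 1  0  1  0  0 ]
  [ 0  1  4  0  0 ]
  [ 0  0  0  1  0 ]
  [ 0  0  0  0  1 ]

[[1, 0, 1, 0, 0], [0, 1, 4, 0, 0], [0, 0, 0, 1, 0], [0, 0, 0, 0, 1]]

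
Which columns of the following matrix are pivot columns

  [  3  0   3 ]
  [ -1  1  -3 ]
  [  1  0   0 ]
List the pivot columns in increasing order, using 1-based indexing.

1, 2, 3

R1 := 1/3·R1
  [  1  0   1 ]
  [ -1  1  -3 ]
  [  1  0   0 ]
R2 := R2 + R1
  [ 1  0   1 ]
  [ 0  1  -2 ]
  [ 1  0   0 ]
R3 := R3 − R1
  [ 1  0   1 ]
  [ 0  1  -2 ]
  [ 0  0  -1 ]
R3 := -1·R3
  [ 1  0   1 ]
  [ 0  1  -2 ]
  [ 0  0   1 ]
R2 := R2 + 2·R3
  [ 1  0  1 ]
  [ 0  1  0 ]
  [ 0  0  1 ]
R1 := R1 − R3
  [ 1  0  0 ]
  [ 0  1  0 ]
  [ 0  0  1 ]
Pivot columns are the columns containing a leading 1.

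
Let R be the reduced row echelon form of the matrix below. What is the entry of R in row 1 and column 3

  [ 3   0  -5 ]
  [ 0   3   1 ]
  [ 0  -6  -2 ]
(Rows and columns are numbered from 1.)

ρ1 := 1/3·ρ1
  [ 1   0  -5/3 ]
  [ 0   3     1 ]
  [ 0  -6    -2 ]
ρ2 := 1/3·ρ2
  [ 1   0  -5/3 ]
  [ 0   1   1/3 ]
  [ 0  -6    -2 ]
ρ3 := ρ3 + 6·ρ2
  [ 1  0  -5/3 ]
  [ 0  1   1/3 ]
  [ 0  0     0 ]

-5/3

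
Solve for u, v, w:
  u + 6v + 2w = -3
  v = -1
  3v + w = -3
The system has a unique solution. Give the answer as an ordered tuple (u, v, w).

Form the augmented matrix and row-reduce:
  [ 1  6  2  |  -3 ]
  [ 0  1  0  |  -1 ]
  [ 0  3  1  |  -3 ]
Subtract 3 times r2 from r3.
  [ 1  6  2  |  -3 ]
  [ 0  1  0  |  -1 ]
  [ 0  0  1  |   0 ]
Subtract 2 times r3 from r1.
  [ 1  6  0  |  -3 ]
  [ 0  1  0  |  -1 ]
  [ 0  0  1  |   0 ]
Subtract 6 times r2 from r1.
  [ 1  0  0  |   3 ]
  [ 0  1  0  |  -1 ]
  [ 0  0  1  |   0 ]
Reading off the last column: u = 3, v = -1, w = 0.

(3, -1, 0)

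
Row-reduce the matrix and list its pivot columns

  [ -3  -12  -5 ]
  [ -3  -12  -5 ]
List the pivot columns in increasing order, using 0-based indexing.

R1 := -1/3·R1
  [  1    4  5/3 ]
  [ -3  -12   -5 ]
R2 := R2 + 3·R1
  [ 1  4  5/3 ]
  [ 0  0    0 ]
Pivot columns are the columns containing a leading 1.

0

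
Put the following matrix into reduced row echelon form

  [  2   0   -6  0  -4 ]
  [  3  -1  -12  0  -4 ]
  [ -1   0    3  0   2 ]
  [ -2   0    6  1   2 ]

ρ1 ← 1/2·ρ1
ρ2 ← ρ2 − 3·ρ1
ρ3 ← ρ3 + ρ1
ρ4 ← ρ4 + 2·ρ1
ρ2 ← -1·ρ2
ρ3 <-> ρ4

[[1, 0, -3, 0, -2], [0, 1, 3, 0, -2], [0, 0, 0, 1, -2], [0, 0, 0, 0, 0]]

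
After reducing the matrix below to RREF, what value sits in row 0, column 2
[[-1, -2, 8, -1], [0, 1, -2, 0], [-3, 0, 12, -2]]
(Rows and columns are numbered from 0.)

r1 -> -1·r1
r3 -> r3 + 3·r1
r3 -> r3 − 6·r2
r1 -> r1 − r3
r1 -> r1 − 2·r2

-4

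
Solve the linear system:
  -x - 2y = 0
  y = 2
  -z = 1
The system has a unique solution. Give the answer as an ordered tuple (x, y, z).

(-4, 2, -1)

Form the augmented matrix and row-reduce:
  [ -1  -2   0  |  0 ]
  [  0   1   0  |  2 ]
  [  0   0  -1  |  1 ]
ρ1 := -1·ρ1
  [ 1  2   0  |  0 ]
  [ 0  1   0  |  2 ]
  [ 0  0  -1  |  1 ]
ρ3 := -1·ρ3
  [ 1  2  0  |   0 ]
  [ 0  1  0  |   2 ]
  [ 0  0  1  |  -1 ]
ρ1 := ρ1 − 2·ρ2
  [ 1  0  0  |  -4 ]
  [ 0  1  0  |   2 ]
  [ 0  0  1  |  -1 ]
Reading off the last column: x = -4, y = 2, z = -1.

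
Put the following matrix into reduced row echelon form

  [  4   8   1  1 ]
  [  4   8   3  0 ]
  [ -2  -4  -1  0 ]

[[1, 2, 0, 0], [0, 0, 1, 0], [0, 0, 0, 1]]

Multiply r1 by 1/4.
  [  1   2  1/4  1/4 ]
  [  4   8    3    0 ]
  [ -2  -4   -1    0 ]
Subtract 4 times r1 from r2.
  [  1   2  1/4  1/4 ]
  [  0   0    2   -1 ]
  [ -2  -4   -1    0 ]
Add 2 times r1 to r3.
  [ 1  2   1/4  1/4 ]
  [ 0  0     2   -1 ]
  [ 0  0  -1/2  1/2 ]
Multiply r2 by 1/2.
  [ 1  2   1/4   1/4 ]
  [ 0  0     1  -1/2 ]
  [ 0  0  -1/2   1/2 ]
Add 1/2 times r2 to r3.
  [ 1  2  1/4   1/4 ]
  [ 0  0    1  -1/2 ]
  [ 0  0    0   1/4 ]
Multiply r3 by 4.
  [ 1  2  1/4   1/4 ]
  [ 0  0    1  -1/2 ]
  [ 0  0    0     1 ]
Add 1/2 times r3 to r2.
  [ 1  2  1/4  1/4 ]
  [ 0  0    1    0 ]
  [ 0  0    0    1 ]
Subtract 1/4 times r3 from r1.
  [ 1  2  1/4  0 ]
  [ 0  0    1  0 ]
  [ 0  0    0  1 ]
Subtract 1/4 times r2 from r1.
  [ 1  2  0  0 ]
  [ 0  0  1  0 ]
  [ 0  0  0  1 ]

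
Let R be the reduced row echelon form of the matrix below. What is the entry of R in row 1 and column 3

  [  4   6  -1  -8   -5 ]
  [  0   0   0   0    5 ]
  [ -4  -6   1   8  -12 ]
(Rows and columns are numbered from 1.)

r1 ← 1/4·r1
r3 ← r3 + 4·r1
r2 ← 1/5·r2
r3 ← r3 + 17·r2
r1 ← r1 + 5/4·r2

-1/4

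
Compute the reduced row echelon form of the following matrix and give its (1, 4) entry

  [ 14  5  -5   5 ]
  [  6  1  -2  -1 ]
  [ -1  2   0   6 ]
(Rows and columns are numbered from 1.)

Multiply ρ1 by 1/14.
Subtract 6 times ρ1 from ρ2.
Add ρ1 to ρ3.
Multiply ρ2 by -7/8.
Subtract 33/14 times ρ2 from ρ3.
Multiply ρ3 by -16.
Add 1/8 times ρ3 to ρ2.
Add 5/14 times ρ3 to ρ1.
Subtract 5/14 times ρ2 from ρ1.

0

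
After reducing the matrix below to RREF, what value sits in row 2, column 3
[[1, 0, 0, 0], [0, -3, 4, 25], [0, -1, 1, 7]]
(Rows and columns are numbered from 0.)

4

r2 ← -1/3·r2
r3 ← r3 + r2
r3 ← -3·r3
r2 ← r2 + 4/3·r3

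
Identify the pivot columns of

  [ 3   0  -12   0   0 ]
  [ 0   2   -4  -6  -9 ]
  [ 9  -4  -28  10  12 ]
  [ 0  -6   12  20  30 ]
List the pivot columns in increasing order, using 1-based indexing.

1, 2, 4, 5

r1 → 1/3·r1
  [ 1   0   -4   0   0 ]
  [ 0   2   -4  -6  -9 ]
  [ 9  -4  -28  10  12 ]
  [ 0  -6   12  20  30 ]
r3 → r3 − 9·r1
  [ 1   0  -4   0   0 ]
  [ 0   2  -4  -6  -9 ]
  [ 0  -4   8  10  12 ]
  [ 0  -6  12  20  30 ]
r2 → 1/2·r2
  [ 1   0  -4   0     0 ]
  [ 0   1  -2  -3  -9/2 ]
  [ 0  -4   8  10    12 ]
  [ 0  -6  12  20    30 ]
r3 → r3 + 4·r2
  [ 1   0  -4   0     0 ]
  [ 0   1  -2  -3  -9/2 ]
  [ 0   0   0  -2    -6 ]
  [ 0  -6  12  20    30 ]
r4 → r4 + 6·r2
  [ 1  0  -4   0     0 ]
  [ 0  1  -2  -3  -9/2 ]
  [ 0  0   0  -2    -6 ]
  [ 0  0   0   2     3 ]
r3 → -1/2·r3
  [ 1  0  -4   0     0 ]
  [ 0  1  -2  -3  -9/2 ]
  [ 0  0   0   1     3 ]
  [ 0  0   0   2     3 ]
r4 → r4 − 2·r3
  [ 1  0  -4   0     0 ]
  [ 0  1  -2  -3  -9/2 ]
  [ 0  0   0   1     3 ]
  [ 0  0   0   0    -3 ]
r4 → -1/3·r4
  [ 1  0  -4   0     0 ]
  [ 0  1  -2  -3  -9/2 ]
  [ 0  0   0   1     3 ]
  [ 0  0   0   0     1 ]
r3 → r3 − 3·r4
  [ 1  0  -4   0     0 ]
  [ 0  1  -2  -3  -9/2 ]
  [ 0  0   0   1     0 ]
  [ 0  0   0   0     1 ]
r2 → r2 + 9/2·r4
  [ 1  0  -4   0  0 ]
  [ 0  1  -2  -3  0 ]
  [ 0  0   0   1  0 ]
  [ 0  0   0   0  1 ]
r2 → r2 + 3·r3
  [ 1  0  -4  0  0 ]
  [ 0  1  -2  0  0 ]
  [ 0  0   0  1  0 ]
  [ 0  0   0  0  1 ]
Pivot columns are the columns containing a leading 1.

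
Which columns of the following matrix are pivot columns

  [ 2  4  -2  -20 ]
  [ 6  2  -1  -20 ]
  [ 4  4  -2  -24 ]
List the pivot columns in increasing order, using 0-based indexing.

R1 → 1/2·R1
R2 → R2 − 6·R1
R3 → R3 − 4·R1
R2 → -1/10·R2
R3 → R3 + 4·R2
R1 → R1 − 2·R2
Pivot columns are the columns containing a leading 1.

0, 1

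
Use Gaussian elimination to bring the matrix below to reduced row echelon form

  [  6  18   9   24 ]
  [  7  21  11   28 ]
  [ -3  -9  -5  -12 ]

ρ1 -> 1/6·ρ1
ρ2 -> ρ2 − 7·ρ1
ρ3 -> ρ3 + 3·ρ1
ρ2 -> 2·ρ2
ρ3 -> ρ3 + 1/2·ρ2
ρ1 -> ρ1 − 3/2·ρ2

[[1, 3, 0, 4], [0, 0, 1, 0], [0, 0, 0, 0]]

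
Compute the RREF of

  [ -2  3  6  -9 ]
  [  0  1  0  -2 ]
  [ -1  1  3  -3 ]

ρ1 → -1/2·ρ1
  [  1  -3/2  -3  9/2 ]
  [  0     1   0   -2 ]
  [ -1     1   3   -3 ]
ρ3 → ρ3 + ρ1
  [ 1  -3/2  -3  9/2 ]
  [ 0     1   0   -2 ]
  [ 0  -1/2   0  3/2 ]
ρ3 → ρ3 + 1/2·ρ2
  [ 1  -3/2  -3  9/2 ]
  [ 0     1   0   -2 ]
  [ 0     0   0  1/2 ]
ρ3 → 2·ρ3
  [ 1  -3/2  -3  9/2 ]
  [ 0     1   0   -2 ]
  [ 0     0   0    1 ]
ρ2 → ρ2 + 2·ρ3
  [ 1  -3/2  -3  9/2 ]
  [ 0     1   0    0 ]
  [ 0     0   0    1 ]
ρ1 → ρ1 − 9/2·ρ3
  [ 1  -3/2  -3  0 ]
  [ 0     1   0  0 ]
  [ 0     0   0  1 ]
ρ1 → ρ1 + 3/2·ρ2
  [ 1  0  -3  0 ]
  [ 0  1   0  0 ]
  [ 0  0   0  1 ]

[[1, 0, -3, 0], [0, 1, 0, 0], [0, 0, 0, 1]]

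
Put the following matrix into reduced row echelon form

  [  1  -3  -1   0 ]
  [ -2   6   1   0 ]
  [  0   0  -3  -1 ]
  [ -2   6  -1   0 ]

r2 ← r2 + 2·r1
  [  1  -3  -1   0 ]
  [  0   0  -1   0 ]
  [  0   0  -3  -1 ]
  [ -2   6  -1   0 ]
r4 ← r4 + 2·r1
  [ 1  -3  -1   0 ]
  [ 0   0  -1   0 ]
  [ 0   0  -3  -1 ]
  [ 0   0  -3   0 ]
r2 ← -1·r2
  [ 1  -3  -1   0 ]
  [ 0   0   1   0 ]
  [ 0   0  -3  -1 ]
  [ 0   0  -3   0 ]
r3 ← r3 + 3·r2
  [ 1  -3  -1   0 ]
  [ 0   0   1   0 ]
  [ 0   0   0  -1 ]
  [ 0   0  -3   0 ]
r4 ← r4 + 3·r2
  [ 1  -3  -1   0 ]
  [ 0   0   1   0 ]
  [ 0   0   0  -1 ]
  [ 0   0   0   0 ]
r3 ← -1·r3
  [ 1  -3  -1  0 ]
  [ 0   0   1  0 ]
  [ 0   0   0  1 ]
  [ 0   0   0  0 ]
r1 ← r1 + r2
  [ 1  -3  0  0 ]
  [ 0   0  1  0 ]
  [ 0   0  0  1 ]
  [ 0   0  0  0 ]

[[1, -3, 0, 0], [0, 0, 1, 0], [0, 0, 0, 1], [0, 0, 0, 0]]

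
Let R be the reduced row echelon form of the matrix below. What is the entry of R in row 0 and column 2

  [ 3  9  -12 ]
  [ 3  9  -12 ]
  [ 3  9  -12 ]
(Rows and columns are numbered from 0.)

r1 → 1/3·r1
  [ 1  3   -4 ]
  [ 3  9  -12 ]
  [ 3  9  -12 ]
r2 → r2 − 3·r1
  [ 1  3   -4 ]
  [ 0  0    0 ]
  [ 3  9  -12 ]
r3 → r3 − 3·r1
  [ 1  3  -4 ]
  [ 0  0   0 ]
  [ 0  0   0 ]

-4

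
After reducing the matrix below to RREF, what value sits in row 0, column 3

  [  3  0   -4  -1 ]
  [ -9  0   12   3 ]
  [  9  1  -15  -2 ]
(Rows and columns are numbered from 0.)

ρ1 -> 1/3·ρ1
  [  1  0  -4/3  -1/3 ]
  [ -9  0    12     3 ]
  [  9  1   -15    -2 ]
ρ2 -> ρ2 + 9·ρ1
  [ 1  0  -4/3  -1/3 ]
  [ 0  0     0     0 ]
  [ 9  1   -15    -2 ]
ρ3 -> ρ3 − 9·ρ1
  [ 1  0  -4/3  -1/3 ]
  [ 0  0     0     0 ]
  [ 0  1    -3     1 ]
ρ2 <-> ρ3
  [ 1  0  -4/3  -1/3 ]
  [ 0  1    -3     1 ]
  [ 0  0     0     0 ]

-1/3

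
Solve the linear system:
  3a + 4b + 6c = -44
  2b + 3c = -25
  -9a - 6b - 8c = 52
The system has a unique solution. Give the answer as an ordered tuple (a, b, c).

Form the augmented matrix and row-reduce:
  [  3   4   6  |  -44 ]
  [  0   2   3  |  -25 ]
  [ -9  -6  -8  |   52 ]
R1 ← 1/3·R1
  [  1  4/3   2  |  -44/3 ]
  [  0    2   3  |    -25 ]
  [ -9   -6  -8  |     52 ]
R3 ← R3 + 9·R1
  [ 1  4/3   2  |  -44/3 ]
  [ 0    2   3  |    -25 ]
  [ 0    6  10  |    -80 ]
R2 ← 1/2·R2
  [ 1  4/3    2  |  -44/3 ]
  [ 0    1  3/2  |  -25/2 ]
  [ 0    6   10  |    -80 ]
R3 ← R3 − 6·R2
  [ 1  4/3    2  |  -44/3 ]
  [ 0    1  3/2  |  -25/2 ]
  [ 0    0    1  |     -5 ]
R2 ← R2 − 3/2·R3
  [ 1  4/3  2  |  -44/3 ]
  [ 0    1  0  |     -5 ]
  [ 0    0  1  |     -5 ]
R1 ← R1 − 2·R3
  [ 1  4/3  0  |  -14/3 ]
  [ 0    1  0  |     -5 ]
  [ 0    0  1  |     -5 ]
R1 ← R1 − 4/3·R2
  [ 1  0  0  |   2 ]
  [ 0  1  0  |  -5 ]
  [ 0  0  1  |  -5 ]
Reading off the last column: a = 2, b = -5, c = -5.

(2, -5, -5)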